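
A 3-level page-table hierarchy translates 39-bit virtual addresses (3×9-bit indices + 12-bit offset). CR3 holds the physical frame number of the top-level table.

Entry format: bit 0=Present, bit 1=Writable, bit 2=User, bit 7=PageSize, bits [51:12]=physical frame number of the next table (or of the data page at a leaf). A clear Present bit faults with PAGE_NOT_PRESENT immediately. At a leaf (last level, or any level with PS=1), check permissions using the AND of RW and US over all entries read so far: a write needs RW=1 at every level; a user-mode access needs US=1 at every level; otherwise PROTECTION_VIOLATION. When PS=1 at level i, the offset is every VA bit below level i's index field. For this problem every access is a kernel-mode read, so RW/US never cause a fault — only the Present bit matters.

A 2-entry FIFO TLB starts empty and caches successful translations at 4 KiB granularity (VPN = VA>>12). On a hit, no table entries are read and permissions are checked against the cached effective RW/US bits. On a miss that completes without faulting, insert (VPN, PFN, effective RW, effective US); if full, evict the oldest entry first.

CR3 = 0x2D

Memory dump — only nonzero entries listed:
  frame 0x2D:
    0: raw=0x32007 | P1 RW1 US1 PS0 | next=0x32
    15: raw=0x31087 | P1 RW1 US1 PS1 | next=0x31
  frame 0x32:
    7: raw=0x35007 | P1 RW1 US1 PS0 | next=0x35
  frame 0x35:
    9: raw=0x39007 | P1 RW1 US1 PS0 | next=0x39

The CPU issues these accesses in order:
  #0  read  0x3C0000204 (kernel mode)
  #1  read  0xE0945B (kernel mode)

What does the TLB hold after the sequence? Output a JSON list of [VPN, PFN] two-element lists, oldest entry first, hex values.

Walk each access:
#0 VA=0x3C0000204 (r,kernel):
  L0: frame=0x2D idx=15 entry=0x31087 [P=1 RW=1 US=1 PS=1]
  → PA=0x31204 (huge @L0)  (1 entries read)
#1 VA=0xE0945B (r,kernel):
  L0: frame=0x2D idx=0 entry=0x32007 [P=1 RW=1 US=1 PS=0]
  L1: frame=0x32 idx=7 entry=0x35007 [P=1 RW=1 US=1 PS=0]
  L2: frame=0x35 idx=9 entry=0x39007 [P=1 RW=1 US=1 PS=0]
  → PA=0x3945B  (3 entries read)

TLB: [["0x3C0000", "0x31"], ["0xE09", "0x39"]]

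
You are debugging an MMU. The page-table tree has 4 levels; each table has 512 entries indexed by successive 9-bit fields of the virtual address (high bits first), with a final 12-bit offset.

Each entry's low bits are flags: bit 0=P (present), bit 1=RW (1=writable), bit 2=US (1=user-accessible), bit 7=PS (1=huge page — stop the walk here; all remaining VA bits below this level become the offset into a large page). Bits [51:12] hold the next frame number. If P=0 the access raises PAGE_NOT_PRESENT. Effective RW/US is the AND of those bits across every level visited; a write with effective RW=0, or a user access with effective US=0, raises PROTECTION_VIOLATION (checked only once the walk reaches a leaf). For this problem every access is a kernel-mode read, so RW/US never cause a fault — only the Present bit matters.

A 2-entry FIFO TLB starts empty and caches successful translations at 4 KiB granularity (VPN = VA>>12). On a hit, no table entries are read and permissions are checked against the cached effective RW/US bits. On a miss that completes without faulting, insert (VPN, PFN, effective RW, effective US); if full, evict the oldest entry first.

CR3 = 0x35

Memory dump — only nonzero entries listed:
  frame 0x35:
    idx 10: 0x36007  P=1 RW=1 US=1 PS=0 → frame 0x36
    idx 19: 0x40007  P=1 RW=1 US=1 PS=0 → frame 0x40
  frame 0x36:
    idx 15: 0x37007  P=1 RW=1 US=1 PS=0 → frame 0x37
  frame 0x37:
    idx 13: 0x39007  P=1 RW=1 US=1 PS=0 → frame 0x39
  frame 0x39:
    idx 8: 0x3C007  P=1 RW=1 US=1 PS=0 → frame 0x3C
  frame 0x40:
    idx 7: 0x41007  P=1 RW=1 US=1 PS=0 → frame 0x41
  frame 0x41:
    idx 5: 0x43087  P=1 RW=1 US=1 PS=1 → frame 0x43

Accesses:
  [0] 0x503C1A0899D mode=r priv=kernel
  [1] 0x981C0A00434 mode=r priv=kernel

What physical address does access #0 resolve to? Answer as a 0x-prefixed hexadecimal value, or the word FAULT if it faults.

Per-access translation:
#0 VA=0x503C1A0899D (r,kernel):
  lvl0: tbl 0x35, slot 10 ⇒ 0x36007 (P1/RW1/US1/PS0)
  lvl1: tbl 0x36, slot 15 ⇒ 0x37007 (P1/RW1/US1/PS0)
  lvl2: tbl 0x37, slot 13 ⇒ 0x39007 (P1/RW1/US1/PS0)
  lvl3: tbl 0x39, slot 8 ⇒ 0x3C007 (P1/RW1/US1/PS0)
  → PA=0x3C99D  (4 entries read)
#1 VA=0x981C0A00434 (r,kernel):
  lvl0: tbl 0x35, slot 19 ⇒ 0x40007 (P1/RW1/US1/PS0)
  lvl1: tbl 0x40, slot 7 ⇒ 0x41007 (P1/RW1/US1/PS0)
  lvl2: tbl 0x41, slot 5 ⇒ 0x43087 (P1/RW1/US1/PS1)
  → PA=0x43434 (huge @L2)  (3 entries read)

Access #0 PA: 0x3C99D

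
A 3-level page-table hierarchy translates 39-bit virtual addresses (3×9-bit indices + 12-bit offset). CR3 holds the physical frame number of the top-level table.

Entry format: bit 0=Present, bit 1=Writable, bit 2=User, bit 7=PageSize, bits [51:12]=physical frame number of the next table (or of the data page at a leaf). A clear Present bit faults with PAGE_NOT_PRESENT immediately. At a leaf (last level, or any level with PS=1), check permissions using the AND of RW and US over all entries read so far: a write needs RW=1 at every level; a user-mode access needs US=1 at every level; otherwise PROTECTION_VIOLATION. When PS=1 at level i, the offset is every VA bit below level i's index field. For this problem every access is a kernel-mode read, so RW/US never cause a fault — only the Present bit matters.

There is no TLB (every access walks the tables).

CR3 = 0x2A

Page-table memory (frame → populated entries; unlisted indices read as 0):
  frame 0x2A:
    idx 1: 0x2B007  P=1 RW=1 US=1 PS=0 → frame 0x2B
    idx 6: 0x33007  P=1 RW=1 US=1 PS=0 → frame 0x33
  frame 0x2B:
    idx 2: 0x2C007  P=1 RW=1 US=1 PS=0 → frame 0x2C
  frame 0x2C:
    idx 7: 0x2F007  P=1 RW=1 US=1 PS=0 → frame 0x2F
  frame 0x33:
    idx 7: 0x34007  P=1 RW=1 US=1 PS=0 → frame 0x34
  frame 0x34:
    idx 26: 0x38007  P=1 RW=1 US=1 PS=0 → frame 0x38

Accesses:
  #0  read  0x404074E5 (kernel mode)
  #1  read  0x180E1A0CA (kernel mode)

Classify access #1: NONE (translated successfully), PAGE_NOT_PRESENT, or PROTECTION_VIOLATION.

Walk each access:
#0 VA=0x404074E5 (r,kernel):
  L0: frame=0x2A idx=1 entry=0x2B007 [P=1 RW=1 US=1 PS=0]
  L1: frame=0x2B idx=2 entry=0x2C007 [P=1 RW=1 US=1 PS=0]
  L2: frame=0x2C idx=7 entry=0x2F007 [P=1 RW=1 US=1 PS=0]
  → PA=0x2F4E5  (3 entries read)
#1 VA=0x180E1A0CA (r,kernel):
  L0: frame=0x2A idx=6 entry=0x33007 [P=1 RW=1 US=1 PS=0]
  L1: frame=0x33 idx=7 entry=0x34007 [P=1 RW=1 US=1 PS=0]
  L2: frame=0x34 idx=26 entry=0x38007 [P=1 RW=1 US=1 PS=0]
  → PA=0x380CA  (3 entries read)

Access #1 fault: NONE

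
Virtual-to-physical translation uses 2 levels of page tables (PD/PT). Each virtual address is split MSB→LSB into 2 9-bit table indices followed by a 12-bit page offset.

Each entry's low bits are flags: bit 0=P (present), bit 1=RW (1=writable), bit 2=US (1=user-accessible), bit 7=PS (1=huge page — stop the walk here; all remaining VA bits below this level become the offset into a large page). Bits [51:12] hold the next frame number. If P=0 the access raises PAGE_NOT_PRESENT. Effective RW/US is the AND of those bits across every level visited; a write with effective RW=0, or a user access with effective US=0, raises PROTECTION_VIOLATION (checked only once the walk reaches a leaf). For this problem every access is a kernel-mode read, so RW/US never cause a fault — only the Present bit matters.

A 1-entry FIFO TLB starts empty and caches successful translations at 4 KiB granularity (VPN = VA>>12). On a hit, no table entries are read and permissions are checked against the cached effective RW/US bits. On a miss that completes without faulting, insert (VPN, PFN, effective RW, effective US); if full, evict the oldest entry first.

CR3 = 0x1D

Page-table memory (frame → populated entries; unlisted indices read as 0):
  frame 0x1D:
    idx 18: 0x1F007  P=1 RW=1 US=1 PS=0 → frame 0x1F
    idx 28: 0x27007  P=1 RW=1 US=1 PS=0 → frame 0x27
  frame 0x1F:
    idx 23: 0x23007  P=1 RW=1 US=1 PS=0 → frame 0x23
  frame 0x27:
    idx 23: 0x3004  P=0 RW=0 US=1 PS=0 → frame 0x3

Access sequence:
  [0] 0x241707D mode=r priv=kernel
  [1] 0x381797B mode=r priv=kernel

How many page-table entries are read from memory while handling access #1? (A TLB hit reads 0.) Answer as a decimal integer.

Trace:
#0 VA=0x241707D (r,kernel):
  L0: frame=0x1D idx=18 entry=0x1F007 [P=1 RW=1 US=1 PS=0]
  L1: frame=0x1F idx=23 entry=0x23007 [P=1 RW=1 US=1 PS=0]
  ⇒ phys 0x2307D  [2 reads]
#1 VA=0x381797B (r,kernel):
  L0: frame=0x1D idx=28 entry=0x27007 [P=1 RW=1 US=1 PS=0]
  L1: frame=0x27 idx=23 entry=0x3004 [P=0 RW=0 US=1 PS=0]
  → PAGE_NOT_PRESENT  (2 entries read)

Entries read for #1: 2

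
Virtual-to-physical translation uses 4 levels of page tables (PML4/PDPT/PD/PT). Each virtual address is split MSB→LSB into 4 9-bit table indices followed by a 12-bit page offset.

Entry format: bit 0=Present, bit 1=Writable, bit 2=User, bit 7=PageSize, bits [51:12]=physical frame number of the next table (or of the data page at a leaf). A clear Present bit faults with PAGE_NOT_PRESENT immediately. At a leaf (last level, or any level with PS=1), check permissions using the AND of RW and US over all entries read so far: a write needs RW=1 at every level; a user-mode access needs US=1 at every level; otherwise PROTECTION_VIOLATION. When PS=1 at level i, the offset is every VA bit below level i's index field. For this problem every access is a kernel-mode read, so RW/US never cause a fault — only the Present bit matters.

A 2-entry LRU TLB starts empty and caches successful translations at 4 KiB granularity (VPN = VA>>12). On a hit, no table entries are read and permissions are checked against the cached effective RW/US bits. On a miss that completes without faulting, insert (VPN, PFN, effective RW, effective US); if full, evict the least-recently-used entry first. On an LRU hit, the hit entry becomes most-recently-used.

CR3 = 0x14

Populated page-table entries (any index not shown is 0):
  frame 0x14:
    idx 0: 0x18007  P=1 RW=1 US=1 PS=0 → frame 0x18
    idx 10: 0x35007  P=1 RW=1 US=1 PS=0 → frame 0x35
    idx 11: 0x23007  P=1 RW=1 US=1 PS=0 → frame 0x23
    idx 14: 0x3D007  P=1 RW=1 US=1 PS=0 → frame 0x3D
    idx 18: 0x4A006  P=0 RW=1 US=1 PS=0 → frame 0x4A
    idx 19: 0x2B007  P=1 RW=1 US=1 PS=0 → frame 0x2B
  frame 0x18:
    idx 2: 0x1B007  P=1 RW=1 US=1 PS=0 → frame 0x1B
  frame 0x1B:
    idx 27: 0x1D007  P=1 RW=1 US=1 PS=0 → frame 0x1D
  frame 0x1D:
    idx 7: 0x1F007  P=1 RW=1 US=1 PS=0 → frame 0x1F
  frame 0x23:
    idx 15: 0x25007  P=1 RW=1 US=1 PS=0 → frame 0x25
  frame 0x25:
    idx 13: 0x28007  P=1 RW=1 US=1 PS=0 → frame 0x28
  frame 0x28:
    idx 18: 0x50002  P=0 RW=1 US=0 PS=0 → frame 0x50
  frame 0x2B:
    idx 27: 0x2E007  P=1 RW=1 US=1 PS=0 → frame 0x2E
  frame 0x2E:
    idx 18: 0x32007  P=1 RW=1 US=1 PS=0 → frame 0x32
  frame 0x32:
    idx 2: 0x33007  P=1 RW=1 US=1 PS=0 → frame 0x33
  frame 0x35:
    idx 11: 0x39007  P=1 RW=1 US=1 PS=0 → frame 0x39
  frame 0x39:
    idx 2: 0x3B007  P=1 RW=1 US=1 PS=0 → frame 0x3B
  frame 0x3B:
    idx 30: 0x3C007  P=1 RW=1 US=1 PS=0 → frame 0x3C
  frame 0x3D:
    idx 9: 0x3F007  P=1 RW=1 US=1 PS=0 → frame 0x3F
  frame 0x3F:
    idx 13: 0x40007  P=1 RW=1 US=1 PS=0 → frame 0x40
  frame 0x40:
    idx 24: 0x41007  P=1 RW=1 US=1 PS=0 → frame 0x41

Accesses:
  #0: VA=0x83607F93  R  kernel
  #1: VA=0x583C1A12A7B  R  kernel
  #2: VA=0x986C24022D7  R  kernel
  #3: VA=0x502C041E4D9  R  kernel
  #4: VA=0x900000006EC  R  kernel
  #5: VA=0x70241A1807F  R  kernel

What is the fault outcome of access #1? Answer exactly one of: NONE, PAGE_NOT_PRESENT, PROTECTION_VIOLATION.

Walk each access:
#0 VA=0x83607F93 (r,kernel):
  L0: frame=0x14 idx=0 entry=0x18007 [P=1 RW=1 US=1 PS=0]
  L1: frame=0x18 idx=2 entry=0x1B007 [P=1 RW=1 US=1 PS=0]
  L2: frame=0x1B idx=27 entry=0x1D007 [P=1 RW=1 US=1 PS=0]
  L3: frame=0x1D idx=7 entry=0x1F007 [P=1 RW=1 US=1 PS=0]
  ✓ 0x1FF93  — 4 lookups
#1 VA=0x583C1A12A7B (r,kernel):
  L0: frame=0x14 idx=11 entry=0x23007 [P=1 RW=1 US=1 PS=0]
  L1: frame=0x23 idx=15 entry=0x25007 [P=1 RW=1 US=1 PS=0]
  L2: frame=0x25 idx=13 entry=0x28007 [P=1 RW=1 US=1 PS=0]
  L3: frame=0x28 idx=18 entry=0x50002 [P=0 RW=1 US=0 PS=0]
  → PAGE_NOT_PRESENT  (4 entries read)
#2 VA=0x986C24022D7 (r,kernel):
  L0: frame=0x14 idx=19 entry=0x2B007 [P=1 RW=1 US=1 PS=0]
  L1: frame=0x2B idx=27 entry=0x2E007 [P=1 RW=1 US=1 PS=0]
  L2: frame=0x2E idx=18 entry=0x32007 [P=1 RW=1 US=1 PS=0]
  L3: frame=0x32 idx=2 entry=0x33007 [P=1 RW=1 US=1 PS=0]
  ✓ 0x332D7  — 4 lookups
#3 VA=0x502C041E4D9 (r,kernel):
  L0: frame=0x14 idx=10 entry=0x35007 [P=1 RW=1 US=1 PS=0]
  L1: frame=0x35 idx=11 entry=0x39007 [P=1 RW=1 US=1 PS=0]
  L2: frame=0x39 idx=2 entry=0x3B007 [P=1 RW=1 US=1 PS=0]
  L3: frame=0x3B idx=30 entry=0x3C007 [P=1 RW=1 US=1 PS=0]
  ✓ 0x3C4D9  — 4 lookups
#4 VA=0x900000006EC (r,kernel):
  L0: frame=0x14 idx=18 entry=0x4A006 [P=0 RW=1 US=1 PS=0]
  → PAGE_NOT_PRESENT  (1 entries read)
#5 VA=0x70241A1807F (r,kernel):
  L0: frame=0x14 idx=14 entry=0x3D007 [P=1 RW=1 US=1 PS=0]
  L1: frame=0x3D idx=9 entry=0x3F007 [P=1 RW=1 US=1 PS=0]
  L2: frame=0x3F idx=13 entry=0x40007 [P=1 RW=1 US=1 PS=0]
  L3: frame=0x40 idx=24 entry=0x41007 [P=1 RW=1 US=1 PS=0]
  ✓ 0x4107F  — 4 lookups

Access #1 fault: PAGE_NOT_PRESENT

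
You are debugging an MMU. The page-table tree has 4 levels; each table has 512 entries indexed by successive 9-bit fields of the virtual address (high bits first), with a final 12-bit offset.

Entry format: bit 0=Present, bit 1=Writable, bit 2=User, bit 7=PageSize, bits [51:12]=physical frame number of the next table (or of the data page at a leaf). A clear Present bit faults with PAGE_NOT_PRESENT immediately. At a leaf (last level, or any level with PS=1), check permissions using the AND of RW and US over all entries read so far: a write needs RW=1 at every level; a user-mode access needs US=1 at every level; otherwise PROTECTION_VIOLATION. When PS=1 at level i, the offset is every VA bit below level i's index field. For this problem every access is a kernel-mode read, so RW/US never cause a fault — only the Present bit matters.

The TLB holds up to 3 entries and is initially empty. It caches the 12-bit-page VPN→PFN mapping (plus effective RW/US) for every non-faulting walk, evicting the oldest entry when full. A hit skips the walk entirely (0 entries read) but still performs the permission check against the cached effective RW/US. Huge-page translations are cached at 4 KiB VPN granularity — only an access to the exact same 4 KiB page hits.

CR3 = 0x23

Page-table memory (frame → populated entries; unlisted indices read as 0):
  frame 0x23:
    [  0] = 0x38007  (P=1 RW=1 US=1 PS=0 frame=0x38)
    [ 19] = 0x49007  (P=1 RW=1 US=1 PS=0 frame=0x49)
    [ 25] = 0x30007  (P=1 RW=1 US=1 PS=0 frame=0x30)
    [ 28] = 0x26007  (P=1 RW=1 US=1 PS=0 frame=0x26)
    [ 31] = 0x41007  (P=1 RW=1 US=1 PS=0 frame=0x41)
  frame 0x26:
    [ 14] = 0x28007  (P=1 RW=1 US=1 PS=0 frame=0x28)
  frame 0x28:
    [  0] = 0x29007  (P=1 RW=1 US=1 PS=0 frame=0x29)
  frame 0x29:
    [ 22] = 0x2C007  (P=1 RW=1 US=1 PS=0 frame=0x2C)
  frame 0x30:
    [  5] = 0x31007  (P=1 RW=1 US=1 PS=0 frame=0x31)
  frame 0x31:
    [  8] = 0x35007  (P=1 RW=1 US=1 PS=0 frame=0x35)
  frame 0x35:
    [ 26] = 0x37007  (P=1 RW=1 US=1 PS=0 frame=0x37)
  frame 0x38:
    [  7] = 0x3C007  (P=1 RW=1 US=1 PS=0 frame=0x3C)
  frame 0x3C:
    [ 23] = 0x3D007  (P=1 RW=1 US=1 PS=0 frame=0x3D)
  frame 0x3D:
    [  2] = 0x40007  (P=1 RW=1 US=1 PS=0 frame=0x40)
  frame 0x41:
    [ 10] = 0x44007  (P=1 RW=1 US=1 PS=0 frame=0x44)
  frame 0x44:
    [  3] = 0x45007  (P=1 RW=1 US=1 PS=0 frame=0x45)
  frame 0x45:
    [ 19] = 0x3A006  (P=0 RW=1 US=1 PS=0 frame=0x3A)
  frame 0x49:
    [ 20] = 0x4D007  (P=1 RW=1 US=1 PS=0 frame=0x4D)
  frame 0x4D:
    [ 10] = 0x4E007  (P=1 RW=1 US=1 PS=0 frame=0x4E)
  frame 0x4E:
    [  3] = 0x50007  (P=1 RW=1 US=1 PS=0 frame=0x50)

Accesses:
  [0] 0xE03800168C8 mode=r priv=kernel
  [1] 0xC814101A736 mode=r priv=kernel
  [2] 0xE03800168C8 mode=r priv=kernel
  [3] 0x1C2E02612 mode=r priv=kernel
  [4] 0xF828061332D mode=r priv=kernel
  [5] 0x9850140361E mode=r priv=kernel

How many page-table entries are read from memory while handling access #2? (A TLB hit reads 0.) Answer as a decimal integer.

Trace:
#0 VA=0xE03800168C8 (r,kernel):
  lvl0: tbl 0x23, slot 28 ⇒ 0x26007 (P1/RW1/US1/PS0)
  lvl1: tbl 0x26, slot 14 ⇒ 0x28007 (P1/RW1/US1/PS0)
  lvl2: tbl 0x28, slot 0 ⇒ 0x29007 (P1/RW1/US1/PS0)
  lvl3: tbl 0x29, slot 22 ⇒ 0x2C007 (P1/RW1/US1/PS0)
  ✓ 0x2C8C8  — 4 lookups
#1 VA=0xC814101A736 (r,kernel):
  lvl0: tbl 0x23, slot 25 ⇒ 0x30007 (P1/RW1/US1/PS0)
  lvl1: tbl 0x30, slot 5 ⇒ 0x31007 (P1/RW1/US1/PS0)
  lvl2: tbl 0x31, slot 8 ⇒ 0x35007 (P1/RW1/US1/PS0)
  lvl3: tbl 0x35, slot 26 ⇒ 0x37007 (P1/RW1/US1/PS0)
  ✓ 0x37736  — 4 lookups
#2 VA=0xE03800168C8 (r,kernel):
  TLB hit vpn=0xE0380016 → PA=0x2C8C8
#3 VA=0x1C2E02612 (r,kernel):
  lvl0: tbl 0x23, slot 0 ⇒ 0x38007 (P1/RW1/US1/PS0)
  lvl1: tbl 0x38, slot 7 ⇒ 0x3C007 (P1/RW1/US1/PS0)
  lvl2: tbl 0x3C, slot 23 ⇒ 0x3D007 (P1/RW1/US1/PS0)
  lvl3: tbl 0x3D, slot 2 ⇒ 0x40007 (P1/RW1/US1/PS0)
  ✓ 0x40612  — 4 lookups
#4 VA=0xF828061332D (r,kernel):
  lvl0: tbl 0x23, slot 31 ⇒ 0x41007 (P1/RW1/US1/PS0)
  lvl1: tbl 0x41, slot 10 ⇒ 0x44007 (P1/RW1/US1/PS0)
  lvl2: tbl 0x44, slot 3 ⇒ 0x45007 (P1/RW1/US1/PS0)
  lvl3: tbl 0x45, slot 19 ⇒ 0x3A006 (P0/RW1/US1/PS0)
  ✗ PAGE_NOT_PRESENT  [4 reads]
#5 VA=0x9850140361E (r,kernel):
  lvl0: tbl 0x23, slot 19 ⇒ 0x49007 (P1/RW1/US1/PS0)
  lvl1: tbl 0x49, slot 20 ⇒ 0x4D007 (P1/RW1/US1/PS0)
  lvl2: tbl 0x4D, slot 10 ⇒ 0x4E007 (P1/RW1/US1/PS0)
  lvl3: tbl 0x4E, slot 3 ⇒ 0x50007 (P1/RW1/US1/PS0)
  ✓ 0x5061E  — 4 lookups

Entries read for #2: 0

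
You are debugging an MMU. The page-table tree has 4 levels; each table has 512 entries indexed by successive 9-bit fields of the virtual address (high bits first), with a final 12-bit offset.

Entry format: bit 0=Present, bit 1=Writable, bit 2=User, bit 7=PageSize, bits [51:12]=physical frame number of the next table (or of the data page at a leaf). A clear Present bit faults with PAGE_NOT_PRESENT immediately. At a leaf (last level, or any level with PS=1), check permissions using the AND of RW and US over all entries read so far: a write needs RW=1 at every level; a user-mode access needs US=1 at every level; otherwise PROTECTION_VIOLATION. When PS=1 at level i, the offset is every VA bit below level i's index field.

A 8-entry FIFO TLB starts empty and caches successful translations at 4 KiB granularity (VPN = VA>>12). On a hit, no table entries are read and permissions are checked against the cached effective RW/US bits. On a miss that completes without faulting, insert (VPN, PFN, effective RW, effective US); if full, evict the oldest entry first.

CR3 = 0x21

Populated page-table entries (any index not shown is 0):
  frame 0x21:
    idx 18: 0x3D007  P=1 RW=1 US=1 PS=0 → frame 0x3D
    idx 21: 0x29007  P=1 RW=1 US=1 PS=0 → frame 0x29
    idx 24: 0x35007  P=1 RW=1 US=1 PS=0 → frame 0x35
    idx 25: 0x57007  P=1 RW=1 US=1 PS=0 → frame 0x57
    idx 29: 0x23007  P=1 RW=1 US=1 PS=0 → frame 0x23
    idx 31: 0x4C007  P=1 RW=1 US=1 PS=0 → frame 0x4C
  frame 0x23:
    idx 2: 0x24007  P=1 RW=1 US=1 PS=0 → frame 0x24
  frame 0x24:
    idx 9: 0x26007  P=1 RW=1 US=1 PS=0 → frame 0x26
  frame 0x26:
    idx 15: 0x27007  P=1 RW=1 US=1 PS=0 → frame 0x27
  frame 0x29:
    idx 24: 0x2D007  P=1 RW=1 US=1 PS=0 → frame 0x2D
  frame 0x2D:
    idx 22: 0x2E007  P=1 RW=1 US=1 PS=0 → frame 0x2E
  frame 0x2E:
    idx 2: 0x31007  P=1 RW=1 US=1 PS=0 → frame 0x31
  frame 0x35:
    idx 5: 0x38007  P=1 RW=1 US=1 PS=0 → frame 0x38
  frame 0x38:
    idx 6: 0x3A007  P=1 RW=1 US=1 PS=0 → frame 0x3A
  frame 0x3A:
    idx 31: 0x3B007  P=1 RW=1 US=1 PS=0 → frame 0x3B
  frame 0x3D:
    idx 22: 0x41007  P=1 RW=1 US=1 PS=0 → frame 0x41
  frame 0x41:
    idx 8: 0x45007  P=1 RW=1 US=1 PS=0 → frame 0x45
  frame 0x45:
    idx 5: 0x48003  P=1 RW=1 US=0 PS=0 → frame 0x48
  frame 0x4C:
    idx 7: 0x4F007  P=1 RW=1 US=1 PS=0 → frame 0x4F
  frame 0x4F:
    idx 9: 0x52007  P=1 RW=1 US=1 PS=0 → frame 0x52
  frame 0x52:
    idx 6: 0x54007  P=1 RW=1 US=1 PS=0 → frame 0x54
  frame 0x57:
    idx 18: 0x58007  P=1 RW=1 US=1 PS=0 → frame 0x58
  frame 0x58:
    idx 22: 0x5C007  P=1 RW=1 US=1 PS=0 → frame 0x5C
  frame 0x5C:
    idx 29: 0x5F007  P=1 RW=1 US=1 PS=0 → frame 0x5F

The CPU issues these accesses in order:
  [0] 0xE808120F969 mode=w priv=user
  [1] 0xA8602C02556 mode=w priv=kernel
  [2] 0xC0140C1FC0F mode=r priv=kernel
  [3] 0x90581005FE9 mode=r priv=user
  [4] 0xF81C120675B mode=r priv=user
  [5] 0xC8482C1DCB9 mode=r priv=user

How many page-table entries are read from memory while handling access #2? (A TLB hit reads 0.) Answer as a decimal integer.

Trace:
#0 VA=0xE808120F969 (w,user):
  lvl0: tbl 0x21, slot 29 ⇒ 0x23007 (P1/RW1/US1/PS0)
  lvl1: tbl 0x23, slot 2 ⇒ 0x24007 (P1/RW1/US1/PS0)
  lvl2: tbl 0x24, slot 9 ⇒ 0x26007 (P1/RW1/US1/PS0)
  lvl3: tbl 0x26, slot 15 ⇒ 0x27007 (P1/RW1/US1/PS0)
  ⇒ phys 0x27969  [4 reads]
#1 VA=0xA8602C02556 (w,kernel):
  lvl0: tbl 0x21, slot 21 ⇒ 0x29007 (P1/RW1/US1/PS0)
  lvl1: tbl 0x29, slot 24 ⇒ 0x2D007 (P1/RW1/US1/PS0)
  lvl2: tbl 0x2D, slot 22 ⇒ 0x2E007 (P1/RW1/US1/PS0)
  lvl3: tbl 0x2E, slot 2 ⇒ 0x31007 (P1/RW1/US1/PS0)
  ⇒ phys 0x31556  [4 reads]
#2 VA=0xC0140C1FC0F (r,kernel):
  lvl0: tbl 0x21, slot 24 ⇒ 0x35007 (P1/RW1/US1/PS0)
  lvl1: tbl 0x35, slot 5 ⇒ 0x38007 (P1/RW1/US1/PS0)
  lvl2: tbl 0x38, slot 6 ⇒ 0x3A007 (P1/RW1/US1/PS0)
  lvl3: tbl 0x3A, slot 31 ⇒ 0x3B007 (P1/RW1/US1/PS0)
  ⇒ phys 0x3BC0F  [4 reads]
#3 VA=0x90581005FE9 (r,user):
  lvl0: tbl 0x21, slot 18 ⇒ 0x3D007 (P1/RW1/US1/PS0)
  lvl1: tbl 0x3D, slot 22 ⇒ 0x41007 (P1/RW1/US1/PS0)
  lvl2: tbl 0x41, slot 8 ⇒ 0x45007 (P1/RW1/US1/PS0)
  lvl3: tbl 0x45, slot 5 ⇒ 0x48003 (P1/RW1/US0/PS0)
  ✗ PROTECTION_VIOLATION  [4 reads]
#4 VA=0xF81C120675B (r,user):
  lvl0: tbl 0x21, slot 31 ⇒ 0x4C007 (P1/RW1/US1/PS0)
  lvl1: tbl 0x4C, slot 7 ⇒ 0x4F007 (P1/RW1/US1/PS0)
  lvl2: tbl 0x4F, slot 9 ⇒ 0x52007 (P1/RW1/US1/PS0)
  lvl3: tbl 0x52, slot 6 ⇒ 0x54007 (P1/RW1/US1/PS0)
  ⇒ phys 0x5475B  [4 reads]
#5 VA=0xC8482C1DCB9 (r,user):
  lvl0: tbl 0x21, slot 25 ⇒ 0x57007 (P1/RW1/US1/PS0)
  lvl1: tbl 0x57, slot 18 ⇒ 0x58007 (P1/RW1/US1/PS0)
  lvl2: tbl 0x58, slot 22 ⇒ 0x5C007 (P1/RW1/US1/PS0)
  lvl3: tbl 0x5C, slot 29 ⇒ 0x5F007 (P1/RW1/US1/PS0)
  ⇒ phys 0x5FCB9  [4 reads]

Entries read for #2: 4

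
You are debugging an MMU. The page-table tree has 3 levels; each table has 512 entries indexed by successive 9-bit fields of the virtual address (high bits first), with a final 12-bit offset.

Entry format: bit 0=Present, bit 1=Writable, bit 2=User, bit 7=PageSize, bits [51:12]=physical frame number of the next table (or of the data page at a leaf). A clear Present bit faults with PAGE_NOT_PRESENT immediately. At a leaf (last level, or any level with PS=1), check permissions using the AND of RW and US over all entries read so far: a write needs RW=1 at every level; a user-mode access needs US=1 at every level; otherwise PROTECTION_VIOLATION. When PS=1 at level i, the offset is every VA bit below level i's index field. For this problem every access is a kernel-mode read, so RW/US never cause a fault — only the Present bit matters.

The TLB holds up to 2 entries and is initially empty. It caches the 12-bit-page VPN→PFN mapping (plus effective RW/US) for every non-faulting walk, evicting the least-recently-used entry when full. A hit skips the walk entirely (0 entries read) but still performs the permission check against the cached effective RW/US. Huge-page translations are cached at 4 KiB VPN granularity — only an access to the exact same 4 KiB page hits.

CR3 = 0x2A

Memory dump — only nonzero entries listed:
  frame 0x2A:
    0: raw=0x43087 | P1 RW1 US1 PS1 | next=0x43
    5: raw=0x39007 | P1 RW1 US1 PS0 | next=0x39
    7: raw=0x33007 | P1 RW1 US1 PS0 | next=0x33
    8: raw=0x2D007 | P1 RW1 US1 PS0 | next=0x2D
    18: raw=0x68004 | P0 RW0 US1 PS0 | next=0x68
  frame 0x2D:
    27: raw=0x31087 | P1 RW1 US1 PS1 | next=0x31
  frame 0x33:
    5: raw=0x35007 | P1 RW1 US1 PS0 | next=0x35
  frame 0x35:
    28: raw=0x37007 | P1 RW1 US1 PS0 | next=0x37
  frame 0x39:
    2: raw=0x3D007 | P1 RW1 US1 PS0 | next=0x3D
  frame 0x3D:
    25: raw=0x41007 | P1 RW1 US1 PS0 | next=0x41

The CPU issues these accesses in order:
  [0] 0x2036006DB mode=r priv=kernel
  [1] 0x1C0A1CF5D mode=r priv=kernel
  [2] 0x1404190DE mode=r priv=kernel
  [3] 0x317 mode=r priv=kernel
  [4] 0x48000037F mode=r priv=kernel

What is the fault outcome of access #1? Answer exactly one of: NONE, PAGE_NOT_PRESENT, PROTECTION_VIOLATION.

Trace:
#0 VA=0x2036006DB (r,kernel):
  L0 @0x2A[8] → 0x2D007  P=1,RW=1,US=1,PS=0
  L1 @0x2D[27] → 0x31087  P=1,RW=1,US=1,PS=1
  → PA=0x316DB (huge @L1)  (2 entries read)
#1 VA=0x1C0A1CF5D (r,kernel):
  L0 @0x2A[7] → 0x33007  P=1,RW=1,US=1,PS=0
  L1 @0x33[5] → 0x35007  P=1,RW=1,US=1,PS=0
  L2 @0x35[28] → 0x37007  P=1,RW=1,US=1,PS=0
  → PA=0x37F5D  (3 entries read)
#2 VA=0x1404190DE (r,kernel):
  L0 @0x2A[5] → 0x39007  P=1,RW=1,US=1,PS=0
  L1 @0x39[2] → 0x3D007  P=1,RW=1,US=1,PS=0
  L2 @0x3D[25] → 0x41007  P=1,RW=1,US=1,PS=0
  → PA=0x410DE  (3 entries read)
#3 VA=0x317 (r,kernel):
  L0 @0x2A[0] → 0x43087  P=1,RW=1,US=1,PS=1
  → PA=0x43317 (huge @L0)  (1 entries read)
#4 VA=0x48000037F (r,kernel):
  L0 @0x2A[18] → 0x68004  P=0,RW=0,US=1,PS=0
  → PAGE_NOT_PRESENT  (1 entries read)

Access #1 fault: NONE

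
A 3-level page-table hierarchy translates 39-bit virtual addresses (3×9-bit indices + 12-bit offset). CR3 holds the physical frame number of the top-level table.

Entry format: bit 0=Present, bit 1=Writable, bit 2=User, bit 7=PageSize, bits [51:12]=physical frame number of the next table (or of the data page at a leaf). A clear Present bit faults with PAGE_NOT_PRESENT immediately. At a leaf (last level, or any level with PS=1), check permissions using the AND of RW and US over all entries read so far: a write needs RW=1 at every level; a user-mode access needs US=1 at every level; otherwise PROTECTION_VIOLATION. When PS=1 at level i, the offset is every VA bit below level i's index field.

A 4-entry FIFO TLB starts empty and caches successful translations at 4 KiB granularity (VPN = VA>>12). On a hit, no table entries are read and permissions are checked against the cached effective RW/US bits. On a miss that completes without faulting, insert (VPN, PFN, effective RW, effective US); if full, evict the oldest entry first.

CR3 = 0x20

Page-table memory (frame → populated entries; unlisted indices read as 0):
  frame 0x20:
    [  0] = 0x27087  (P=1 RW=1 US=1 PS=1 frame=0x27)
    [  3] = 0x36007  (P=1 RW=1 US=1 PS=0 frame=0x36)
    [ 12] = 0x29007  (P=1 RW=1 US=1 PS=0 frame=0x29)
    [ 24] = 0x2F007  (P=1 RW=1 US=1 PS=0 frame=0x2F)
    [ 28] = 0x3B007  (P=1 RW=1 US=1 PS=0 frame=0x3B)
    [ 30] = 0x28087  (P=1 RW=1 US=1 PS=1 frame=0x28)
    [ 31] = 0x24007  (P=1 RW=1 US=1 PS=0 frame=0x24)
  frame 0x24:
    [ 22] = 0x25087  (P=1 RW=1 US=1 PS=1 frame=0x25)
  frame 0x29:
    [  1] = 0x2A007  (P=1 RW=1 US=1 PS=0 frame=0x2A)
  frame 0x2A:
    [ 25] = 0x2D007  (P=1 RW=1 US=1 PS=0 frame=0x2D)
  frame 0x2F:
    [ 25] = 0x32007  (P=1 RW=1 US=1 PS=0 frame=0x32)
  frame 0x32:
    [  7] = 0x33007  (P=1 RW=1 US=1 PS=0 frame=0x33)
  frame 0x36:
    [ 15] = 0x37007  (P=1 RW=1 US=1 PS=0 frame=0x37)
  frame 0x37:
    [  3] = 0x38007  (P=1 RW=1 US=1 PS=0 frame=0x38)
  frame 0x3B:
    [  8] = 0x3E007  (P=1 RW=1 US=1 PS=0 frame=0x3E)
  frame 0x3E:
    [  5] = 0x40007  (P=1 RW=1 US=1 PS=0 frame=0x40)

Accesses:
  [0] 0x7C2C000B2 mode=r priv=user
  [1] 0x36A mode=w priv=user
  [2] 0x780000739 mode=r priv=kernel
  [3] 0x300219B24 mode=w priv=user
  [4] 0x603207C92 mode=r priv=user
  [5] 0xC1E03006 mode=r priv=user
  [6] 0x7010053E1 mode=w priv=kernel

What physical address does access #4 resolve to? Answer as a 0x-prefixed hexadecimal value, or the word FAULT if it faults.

Walk each access:
#0 VA=0x7C2C000B2 (r,user):
  L0 @0x20[31] → 0x24007  P=1,RW=1,US=1,PS=0
  L1 @0x24[22] → 0x25087  P=1,RW=1,US=1,PS=1
  ⇒ phys 0x250B2 (huge @L1)  [2 reads]
#1 VA=0x36A (w,user):
  L0 @0x20[0] → 0x27087  P=1,RW=1,US=1,PS=1
  ⇒ phys 0x2736A (huge @L0)  [1 reads]
#2 VA=0x780000739 (r,kernel):
  L0 @0x20[30] → 0x28087  P=1,RW=1,US=1,PS=1
  ⇒ phys 0x28739 (huge @L0)  [1 reads]
#3 VA=0x300219B24 (w,user):
  L0 @0x20[12] → 0x29007  P=1,RW=1,US=1,PS=0
  L1 @0x29[1] → 0x2A007  P=1,RW=1,US=1,PS=0
  L2 @0x2A[25] → 0x2D007  P=1,RW=1,US=1,PS=0
  ⇒ phys 0x2DB24  [3 reads]
#4 VA=0x603207C92 (r,user):
  L0 @0x20[24] → 0x2F007  P=1,RW=1,US=1,PS=0
  L1 @0x2F[25] → 0x32007  P=1,RW=1,US=1,PS=0
  L2 @0x32[7] → 0x33007  P=1,RW=1,US=1,PS=0
  ⇒ phys 0x33C92  [3 reads]
#5 VA=0xC1E03006 (r,user):
  L0 @0x20[3] → 0x36007  P=1,RW=1,US=1,PS=0
  L1 @0x36[15] → 0x37007  P=1,RW=1,US=1,PS=0
  L2 @0x37[3] → 0x38007  P=1,RW=1,US=1,PS=0
  ⇒ phys 0x38006  [3 reads]
#6 VA=0x7010053E1 (w,kernel):
  L0 @0x20[28] → 0x3B007  P=1,RW=1,US=1,PS=0
  L1 @0x3B[8] → 0x3E007  P=1,RW=1,US=1,PS=0
  L2 @0x3E[5] → 0x40007  P=1,RW=1,US=1,PS=0
  ⇒ phys 0x403E1  [3 reads]

Access #4 PA: 0x33C92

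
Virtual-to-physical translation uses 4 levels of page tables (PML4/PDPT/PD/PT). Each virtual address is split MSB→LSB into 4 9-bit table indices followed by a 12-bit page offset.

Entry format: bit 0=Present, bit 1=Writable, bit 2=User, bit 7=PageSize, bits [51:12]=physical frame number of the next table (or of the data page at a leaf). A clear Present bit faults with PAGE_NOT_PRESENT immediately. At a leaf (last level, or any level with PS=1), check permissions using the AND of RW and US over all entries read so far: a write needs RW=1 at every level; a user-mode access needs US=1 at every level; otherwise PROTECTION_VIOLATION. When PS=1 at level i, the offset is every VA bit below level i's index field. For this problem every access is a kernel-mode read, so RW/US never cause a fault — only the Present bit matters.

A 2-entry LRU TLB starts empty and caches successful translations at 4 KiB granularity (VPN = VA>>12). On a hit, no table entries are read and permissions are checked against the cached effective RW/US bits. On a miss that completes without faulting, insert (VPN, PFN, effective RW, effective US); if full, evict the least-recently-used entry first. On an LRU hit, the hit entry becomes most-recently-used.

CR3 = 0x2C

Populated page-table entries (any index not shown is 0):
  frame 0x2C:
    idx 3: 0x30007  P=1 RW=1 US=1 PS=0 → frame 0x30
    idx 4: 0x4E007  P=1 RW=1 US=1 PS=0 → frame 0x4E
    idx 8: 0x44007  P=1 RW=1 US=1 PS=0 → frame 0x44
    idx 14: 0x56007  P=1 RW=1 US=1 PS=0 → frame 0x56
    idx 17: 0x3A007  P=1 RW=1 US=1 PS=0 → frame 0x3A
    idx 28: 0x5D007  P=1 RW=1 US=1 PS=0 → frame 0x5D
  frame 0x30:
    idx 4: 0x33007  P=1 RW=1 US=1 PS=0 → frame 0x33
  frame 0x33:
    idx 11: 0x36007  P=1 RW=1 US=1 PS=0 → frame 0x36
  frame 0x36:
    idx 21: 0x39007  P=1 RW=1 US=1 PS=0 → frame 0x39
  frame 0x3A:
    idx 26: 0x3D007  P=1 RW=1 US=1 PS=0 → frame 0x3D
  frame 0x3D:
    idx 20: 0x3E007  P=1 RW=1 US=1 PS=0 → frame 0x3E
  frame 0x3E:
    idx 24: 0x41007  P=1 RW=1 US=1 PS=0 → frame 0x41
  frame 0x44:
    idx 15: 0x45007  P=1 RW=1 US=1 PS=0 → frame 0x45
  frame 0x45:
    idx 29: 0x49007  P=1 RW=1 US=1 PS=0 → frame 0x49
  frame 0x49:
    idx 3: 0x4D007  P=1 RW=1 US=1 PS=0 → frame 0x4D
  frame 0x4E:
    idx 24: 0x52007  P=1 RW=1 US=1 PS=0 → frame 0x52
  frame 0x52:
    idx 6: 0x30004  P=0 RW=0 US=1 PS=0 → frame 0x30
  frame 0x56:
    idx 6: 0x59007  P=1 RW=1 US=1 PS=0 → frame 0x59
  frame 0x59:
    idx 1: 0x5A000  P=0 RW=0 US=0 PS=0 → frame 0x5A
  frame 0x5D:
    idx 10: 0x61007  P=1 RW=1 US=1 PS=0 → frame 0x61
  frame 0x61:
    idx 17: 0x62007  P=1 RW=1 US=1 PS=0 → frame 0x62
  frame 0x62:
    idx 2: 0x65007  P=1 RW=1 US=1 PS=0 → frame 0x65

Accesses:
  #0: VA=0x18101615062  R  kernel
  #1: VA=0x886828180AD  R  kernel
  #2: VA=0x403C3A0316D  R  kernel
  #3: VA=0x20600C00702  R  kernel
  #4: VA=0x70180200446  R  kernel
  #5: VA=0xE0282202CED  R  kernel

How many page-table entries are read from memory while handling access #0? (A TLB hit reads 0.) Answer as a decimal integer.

Walk each access:
#0 VA=0x18101615062 (r,kernel):
  L0: frame=0x2C idx=3 entry=0x30007 [P=1 RW=1 US=1 PS=0]
  L1: frame=0x30 idx=4 entry=0x33007 [P=1 RW=1 US=1 PS=0]
  L2: frame=0x33 idx=11 entry=0x36007 [P=1 RW=1 US=1 PS=0]
  L3: frame=0x36 idx=21 entry=0x39007 [P=1 RW=1 US=1 PS=0]
  ✓ 0x39062  — 4 lookups
#1 VA=0x886828180AD (r,kernel):
  L0: frame=0x2C idx=17 entry=0x3A007 [P=1 RW=1 US=1 PS=0]
  L1: frame=0x3A idx=26 entry=0x3D007 [P=1 RW=1 US=1 PS=0]
  L2: frame=0x3D idx=20 entry=0x3E007 [P=1 RW=1 US=1 PS=0]
  L3: frame=0x3E idx=24 entry=0x41007 [P=1 RW=1 US=1 PS=0]
  ✓ 0x410AD  — 4 lookups
#2 VA=0x403C3A0316D (r,kernel):
  L0: frame=0x2C idx=8 entry=0x44007 [P=1 RW=1 US=1 PS=0]
  L1: frame=0x44 idx=15 entry=0x45007 [P=1 RW=1 US=1 PS=0]
  L2: frame=0x45 idx=29 entry=0x49007 [P=1 RW=1 US=1 PS=0]
  L3: frame=0x49 idx=3 entry=0x4D007 [P=1 RW=1 US=1 PS=0]
  ✓ 0x4D16D  — 4 lookups
#3 VA=0x20600C00702 (r,kernel):
  L0: frame=0x2C idx=4 entry=0x4E007 [P=1 RW=1 US=1 PS=0]
  L1: frame=0x4E idx=24 entry=0x52007 [P=1 RW=1 US=1 PS=0]
  L2: frame=0x52 idx=6 entry=0x30004 [P=0 RW=0 US=1 PS=0]
  ✗ PAGE_NOT_PRESENT  [3 reads]
#4 VA=0x70180200446 (r,kernel):
  L0: frame=0x2C idx=14 entry=0x56007 [P=1 RW=1 US=1 PS=0]
  L1: frame=0x56 idx=6 entry=0x59007 [P=1 RW=1 US=1 PS=0]
  L2: frame=0x59 idx=1 entry=0x5A000 [P=0 RW=0 US=0 PS=0]
  ✗ PAGE_NOT_PRESENT  [3 reads]
#5 VA=0xE0282202CED (r,kernel):
  L0: frame=0x2C idx=28 entry=0x5D007 [P=1 RW=1 US=1 PS=0]
  L1: frame=0x5D idx=10 entry=0x61007 [P=1 RW=1 US=1 PS=0]
  L2: frame=0x61 idx=17 entry=0x62007 [P=1 RW=1 US=1 PS=0]
  L3: frame=0x62 idx=2 entry=0x65007 [P=1 RW=1 US=1 PS=0]
  ✓ 0x65CED  — 4 lookups

Entries read for #0: 4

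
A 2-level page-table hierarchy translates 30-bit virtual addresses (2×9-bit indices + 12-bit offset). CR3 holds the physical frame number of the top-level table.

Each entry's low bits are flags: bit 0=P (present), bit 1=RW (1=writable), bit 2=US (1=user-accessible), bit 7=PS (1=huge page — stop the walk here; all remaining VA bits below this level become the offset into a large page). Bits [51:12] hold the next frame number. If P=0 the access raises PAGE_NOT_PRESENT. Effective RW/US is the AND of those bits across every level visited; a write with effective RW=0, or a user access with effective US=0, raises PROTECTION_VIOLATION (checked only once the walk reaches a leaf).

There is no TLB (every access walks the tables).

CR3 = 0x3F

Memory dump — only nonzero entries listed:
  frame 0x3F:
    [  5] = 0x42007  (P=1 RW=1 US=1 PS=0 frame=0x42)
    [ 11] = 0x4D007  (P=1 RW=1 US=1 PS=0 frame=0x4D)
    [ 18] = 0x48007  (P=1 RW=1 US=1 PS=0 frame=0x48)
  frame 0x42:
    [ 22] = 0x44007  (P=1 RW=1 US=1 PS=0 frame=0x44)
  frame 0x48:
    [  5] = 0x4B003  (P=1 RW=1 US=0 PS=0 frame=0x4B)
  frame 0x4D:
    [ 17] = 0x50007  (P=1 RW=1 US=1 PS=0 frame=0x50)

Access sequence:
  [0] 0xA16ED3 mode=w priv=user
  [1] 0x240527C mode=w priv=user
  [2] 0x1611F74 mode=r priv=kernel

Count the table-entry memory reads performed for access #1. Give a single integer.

Walk each access:
#0 VA=0xA16ED3 (w,user):
  L0: frame=0x3F idx=5 entry=0x42007 [P=1 RW=1 US=1 PS=0]
  L1: frame=0x42 idx=22 entry=0x44007 [P=1 RW=1 US=1 PS=0]
  → PA=0x44ED3  (2 entries read)
#1 VA=0x240527C (w,user):
  L0: frame=0x3F idx=18 entry=0x48007 [P=1 RW=1 US=1 PS=0]
  L1: frame=0x48 idx=5 entry=0x4B003 [P=1 RW=1 US=0 PS=0]
  ✗ PROTECTION_VIOLATION  [2 reads]
#2 VA=0x1611F74 (r,kernel):
  L0: frame=0x3F idx=11 entry=0x4D007 [P=1 RW=1 US=1 PS=0]
  L1: frame=0x4D idx=17 entry=0x50007 [P=1 RW=1 US=1 PS=0]
  → PA=0x50F74  (2 entries read)

Entries read for #1: 2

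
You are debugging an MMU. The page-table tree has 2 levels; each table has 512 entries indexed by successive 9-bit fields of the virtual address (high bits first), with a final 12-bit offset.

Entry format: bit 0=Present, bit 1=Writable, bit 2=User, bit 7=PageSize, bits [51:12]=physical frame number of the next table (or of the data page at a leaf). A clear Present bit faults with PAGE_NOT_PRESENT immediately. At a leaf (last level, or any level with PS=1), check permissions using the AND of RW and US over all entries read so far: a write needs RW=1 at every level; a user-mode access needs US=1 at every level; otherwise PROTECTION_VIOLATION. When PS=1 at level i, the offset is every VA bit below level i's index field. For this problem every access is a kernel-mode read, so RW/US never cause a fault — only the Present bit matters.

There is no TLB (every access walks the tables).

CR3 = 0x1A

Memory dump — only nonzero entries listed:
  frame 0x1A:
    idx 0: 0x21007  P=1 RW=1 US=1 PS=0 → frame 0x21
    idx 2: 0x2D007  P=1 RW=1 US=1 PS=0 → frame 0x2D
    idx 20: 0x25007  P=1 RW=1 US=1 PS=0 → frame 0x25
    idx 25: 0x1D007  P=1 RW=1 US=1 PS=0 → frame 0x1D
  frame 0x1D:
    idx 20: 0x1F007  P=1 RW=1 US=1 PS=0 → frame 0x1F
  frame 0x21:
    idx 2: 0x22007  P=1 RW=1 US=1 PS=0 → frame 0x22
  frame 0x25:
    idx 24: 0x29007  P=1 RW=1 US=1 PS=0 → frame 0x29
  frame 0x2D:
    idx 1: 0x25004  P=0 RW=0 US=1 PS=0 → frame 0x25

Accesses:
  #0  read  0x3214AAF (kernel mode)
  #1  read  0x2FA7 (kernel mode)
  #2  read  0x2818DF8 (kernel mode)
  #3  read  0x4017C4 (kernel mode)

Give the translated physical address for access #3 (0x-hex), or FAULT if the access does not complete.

Trace:
#0 VA=0x3214AAF (r,kernel):
  lvl0: tbl 0x1A, slot 25 ⇒ 0x1D007 (P1/RW1/US1/PS0)
  lvl1: tbl 0x1D, slot 20 ⇒ 0x1F007 (P1/RW1/US1/PS0)
  → PA=0x1FAAF  (2 entries read)
#1 VA=0x2FA7 (r,kernel):
  lvl0: tbl 0x1A, slot 0 ⇒ 0x21007 (P1/RW1/US1/PS0)
  lvl1: tbl 0x21, slot 2 ⇒ 0x22007 (P1/RW1/US1/PS0)
  → PA=0x22FA7  (2 entries read)
#2 VA=0x2818DF8 (r,kernel):
  lvl0: tbl 0x1A, slot 20 ⇒ 0x25007 (P1/RW1/US1/PS0)
  lvl1: tbl 0x25, slot 24 ⇒ 0x29007 (P1/RW1/US1/PS0)
  → PA=0x29DF8  (2 entries read)
#3 VA=0x4017C4 (r,kernel):
  lvl0: tbl 0x1A, slot 2 ⇒ 0x2D007 (P1/RW1/US1/PS0)
  lvl1: tbl 0x2D, slot 1 ⇒ 0x25004 (P0/RW0/US1/PS0)
  → PAGE_NOT_PRESENT  (2 entries read)

Access #3 PA: FAULT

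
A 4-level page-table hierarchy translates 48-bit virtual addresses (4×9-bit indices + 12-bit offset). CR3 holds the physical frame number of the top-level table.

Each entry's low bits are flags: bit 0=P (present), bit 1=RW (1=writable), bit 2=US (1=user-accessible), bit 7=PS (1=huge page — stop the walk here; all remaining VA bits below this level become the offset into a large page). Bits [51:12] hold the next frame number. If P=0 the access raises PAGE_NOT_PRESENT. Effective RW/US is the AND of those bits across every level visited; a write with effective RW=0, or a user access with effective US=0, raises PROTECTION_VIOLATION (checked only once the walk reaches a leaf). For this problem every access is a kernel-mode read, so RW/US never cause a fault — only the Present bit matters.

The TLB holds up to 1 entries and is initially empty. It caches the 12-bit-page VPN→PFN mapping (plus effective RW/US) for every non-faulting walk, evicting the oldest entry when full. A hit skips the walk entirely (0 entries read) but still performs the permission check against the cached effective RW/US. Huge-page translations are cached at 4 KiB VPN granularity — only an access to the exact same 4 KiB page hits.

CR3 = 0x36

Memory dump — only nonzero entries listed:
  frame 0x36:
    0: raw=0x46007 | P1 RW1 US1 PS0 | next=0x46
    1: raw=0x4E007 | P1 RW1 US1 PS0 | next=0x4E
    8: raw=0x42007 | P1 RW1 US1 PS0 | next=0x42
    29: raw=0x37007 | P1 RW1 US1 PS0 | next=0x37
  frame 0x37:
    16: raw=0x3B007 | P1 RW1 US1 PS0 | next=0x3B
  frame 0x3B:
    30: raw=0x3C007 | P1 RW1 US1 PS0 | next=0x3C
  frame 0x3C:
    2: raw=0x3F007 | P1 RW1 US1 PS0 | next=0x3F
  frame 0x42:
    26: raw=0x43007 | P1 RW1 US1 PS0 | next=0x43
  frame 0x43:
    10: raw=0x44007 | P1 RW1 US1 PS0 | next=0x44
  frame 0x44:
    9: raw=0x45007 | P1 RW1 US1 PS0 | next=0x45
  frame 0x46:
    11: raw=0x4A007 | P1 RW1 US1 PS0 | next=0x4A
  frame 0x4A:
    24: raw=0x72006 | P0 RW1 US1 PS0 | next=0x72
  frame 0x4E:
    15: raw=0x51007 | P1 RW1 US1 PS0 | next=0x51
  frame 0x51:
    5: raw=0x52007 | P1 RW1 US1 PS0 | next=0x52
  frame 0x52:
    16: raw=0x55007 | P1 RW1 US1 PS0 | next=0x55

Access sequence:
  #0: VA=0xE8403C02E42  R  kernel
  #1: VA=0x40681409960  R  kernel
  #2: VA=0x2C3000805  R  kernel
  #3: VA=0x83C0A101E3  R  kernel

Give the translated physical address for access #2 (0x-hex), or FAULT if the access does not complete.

Per-access translation:
#0 VA=0xE8403C02E42 (r,kernel):
  L0 @0x36[29] → 0x37007  P=1,RW=1,US=1,PS=0
  L1 @0x37[16] → 0x3B007  P=1,RW=1,US=1,PS=0
  L2 @0x3B[30] → 0x3C007  P=1,RW=1,US=1,PS=0
  L3 @0x3C[2] → 0x3F007  P=1,RW=1,US=1,PS=0
  ✓ 0x3FE42  — 4 lookups
#1 VA=0x40681409960 (r,kernel):
  L0 @0x36[8] → 0x42007  P=1,RW=1,US=1,PS=0
  L1 @0x42[26] → 0x43007  P=1,RW=1,US=1,PS=0
  L2 @0x43[10] → 0x44007  P=1,RW=1,US=1,PS=0
  L3 @0x44[9] → 0x45007  P=1,RW=1,US=1,PS=0
  ✓ 0x45960  — 4 lookups
#2 VA=0x2C3000805 (r,kernel):
  L0 @0x36[0] → 0x46007  P=1,RW=1,US=1,PS=0
  L1 @0x46[11] → 0x4A007  P=1,RW=1,US=1,PS=0
  L2 @0x4A[24] → 0x72006  P=0,RW=1,US=1,PS=0
  → PAGE_NOT_PRESENT  (3 entries read)
#3 VA=0x83C0A101E3 (r,kernel):
  L0 @0x36[1] → 0x4E007  P=1,RW=1,US=1,PS=0
  L1 @0x4E[15] → 0x51007  P=1,RW=1,US=1,PS=0
  L2 @0x51[5] → 0x52007  P=1,RW=1,US=1,PS=0
  L3 @0x52[16] → 0x55007  P=1,RW=1,US=1,PS=0
  ✓ 0x551E3  — 4 lookups

Access #2 PA: FAULT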